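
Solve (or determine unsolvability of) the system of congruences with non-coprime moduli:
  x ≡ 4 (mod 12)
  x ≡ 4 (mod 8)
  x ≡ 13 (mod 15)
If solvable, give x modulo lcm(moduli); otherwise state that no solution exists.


Moduli 12, 8, 15 are not pairwise coprime, so CRT works modulo lcm(m_i) when all pairwise compatibility conditions hold.
Pairwise compatibility: gcd(m_i, m_j) must divide a_i - a_j for every pair.
Merge one congruence at a time:
  Start: x ≡ 4 (mod 12).
  Combine with x ≡ 4 (mod 8): gcd(12, 8) = 4; 4 - 4 = 0, which IS divisible by 4, so compatible.
    Write x = 4 + 12·t and substitute into x ≡ 4 (mod 8): 12·t ≡ 4 − 4 = 0 (mod 8).
    Divide the congruence (and modulus) by g = 4: 3·t ≡ 0 (mod 2).
    Reduce coefficients mod 2: 1·t ≡ 0 (mod 2).
    So t ≡ 0 (mod 2).
    Then x = 4 + 12·0 = 4, valid modulo lcm(12, 8) = 24: x ≡ 4 (mod 24).
  Combine with x ≡ 13 (mod 15): gcd(24, 15) = 3; 13 - 4 = 9, which IS divisible by 3, so compatible.
    Write x = 4 + 24·t and substitute into x ≡ 13 (mod 15): 24·t ≡ 13 − 4 = 9 (mod 15).
    Divide the congruence (and modulus) by g = 3: 8·t ≡ 3 (mod 5).
    Reduce coefficients mod 5: 3·t ≡ 3 (mod 5).
    The inverse of 3 mod 5 is 2 (since 3·2 = 6 = 1·5 + 1), so t ≡ 2·3 = 6 ≡ 1 (mod 5).
    Then x = 4 + 24·1 = 28, valid modulo lcm(24, 15) = 120: x ≡ 28 (mod 120).
Verify: 28 mod 12 = 4, 28 mod 8 = 4, 28 mod 15 = 13.

x ≡ 28 (mod 120).


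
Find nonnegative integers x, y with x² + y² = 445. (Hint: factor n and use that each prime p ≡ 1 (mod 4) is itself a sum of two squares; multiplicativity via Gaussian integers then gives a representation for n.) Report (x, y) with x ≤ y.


Step 1: Factor n = 445 = 5 · 89.
Step 2: Check the mod-4 condition on each prime factor: 5 ≡ 1 (mod 4), exponent 1; 89 ≡ 1 (mod 4), exponent 1.
All primes ≡ 3 (mod 4) appear to even exponent (or don't appear), so by the two-squares theorem n IS expressible as a sum of two squares.
Step 3: Build a representation. Here n = 5 · 89 is a product of primes ≡ 1 (mod 4). Each prime p ≡ 1 (mod 4) is itself a sum of two squares; find a² by testing p − a² for a perfect square:
  5: 5 − 1² = 4 = 2² ⇒ 5 = 1² + 2².
  89: 89 − 1² = 88, 89 − 2² = 85, 89 − 3² = 80, 89 − 4² = 73, 89 − 5² = 64 = 8² ⇒ 89 = 5² + 8².
  Combine using the Brahmagupta–Fibonacci identity (a² + b²)(c² + d²) = (ac − bd)² + (ad + bc)² = (ac + bd)² + (ad − bc)²:
  5 · 89 = 445: from (1² + 2²)(5² + 8²), take (1·5 − 2·8, 1·8 + 2·5) = (5 − 16, 8 + 10) = (-11, 18); dropping signs (only squares matter) gives (11, 18); check 11² + 18² = 121 + 324 = 445 ✓.
Step 4: Order so x ≤ y and verify: 11² + 18² = 121 + 324 = 445 = n. ✓

n = 445 = 11² + 18² (one valid representation with x ≤ y).


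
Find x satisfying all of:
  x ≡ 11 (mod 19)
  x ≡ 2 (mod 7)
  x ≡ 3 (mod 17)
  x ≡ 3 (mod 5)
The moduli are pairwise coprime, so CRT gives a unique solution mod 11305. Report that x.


Product of moduli M = 19 · 7 · 17 · 5 = 11305.
Merge one congruence at a time:
  Start: x ≡ 11 (mod 19).
  Combine with x ≡ 2 (mod 7); new modulus lcm = 133.
    Write x = 11 + 19·t and substitute into x ≡ 2 (mod 7): 19·t ≡ 2 − 11 = -9 (mod 7).
    Reduce coefficients mod 7: 5·t ≡ 5 (mod 7).
    The inverse of 5 mod 7 is 3 (since 5·3 = 15 = 2·7 + 1), so t ≡ 3·5 = 15 ≡ 1 (mod 7).
    Then x = 11 + 19·1 = 30, valid modulo lcm(19, 7) = 133: x ≡ 30 (mod 133).
  Combine with x ≡ 3 (mod 17); new modulus lcm = 2261.
    Write x = 30 + 133·t and substitute into x ≡ 3 (mod 17): 133·t ≡ 3 − 30 = -27 (mod 17).
    Reduce coefficients mod 17: 14·t ≡ 7 (mod 17).
    The inverse of 14 mod 17 is 11 (since 14·11 = 154 = 9·17 + 1), so t ≡ 11·7 = 77 ≡ 9 (mod 17).
    Then x = 30 + 133·9 = 1227, valid modulo lcm(133, 17) = 2261: x ≡ 1227 (mod 2261).
  Combine with x ≡ 3 (mod 5); new modulus lcm = 11305.
    Write x = 1227 + 2261·t and substitute into x ≡ 3 (mod 5): 2261·t ≡ 3 − 1227 = -1224 (mod 5).
    Reduce coefficients mod 5: 1·t ≡ 1 (mod 5).
    So t ≡ 1 (mod 5).
    Then x = 1227 + 2261·1 = 3488, valid modulo lcm(2261, 5) = 11305: x ≡ 3488 (mod 11305).
Verify against each original: 3488 mod 19 = 11, 3488 mod 7 = 2, 3488 mod 17 = 3, 3488 mod 5 = 3.

x ≡ 3488 (mod 11305).


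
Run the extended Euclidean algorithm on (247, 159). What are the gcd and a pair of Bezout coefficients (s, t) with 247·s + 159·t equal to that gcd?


Euclidean algorithm on (247, 159) — divide until remainder is 0:
  247 = 1 · 159 + 88
  159 = 1 · 88 + 71
  88 = 1 · 71 + 17
  71 = 4 · 17 + 3
  17 = 5 · 3 + 2
  3 = 1 · 2 + 1
  2 = 2 · 1 + 0
gcd(247, 159) = 1.
Track Bezout coefficients alongside the remainders: start with r₀ = 247 = a·1 + b·0 (s = 1, t = 0) and r₁ = 159 = a·0 + b·1 (s = 0, t = 1); each new remainder r_{k+1} = r_{k-1} − q_k·r_k inherits s_{k+1} = s_{k-1} − q_k·s_k, t_{k+1} = t_{k-1} − q_k·t_k, so r_k = a·s_k + b·t_k at every step:
  q = 1: r = 88, s = 1 − 1·0 = 1, t = 0 − 1·1 = -1  (check: 247·1 + 159·(-1) = 88)
  q = 1: r = 71, s = 0 − 1·1 = -1, t = 1 − 1·(-1) = 2  (check: 247·(-1) + 159·2 = 71)
  q = 1: r = 17, s = 1 − 1·(-1) = 2, t = -1 − 1·2 = -3  (check: 247·2 + 159·(-3) = 17)
  q = 4: r = 3, s = -1 − 4·2 = -9, t = 2 − 4·(-3) = 14  (check: 247·(-9) + 159·14 = 3)
  q = 5: r = 2, s = 2 − 5·(-9) = 47, t = -3 − 5·14 = -73  (check: 247·47 + 159·(-73) = 2)
  q = 1: r = 1, s = -9 − 1·47 = -56, t = 14 − 1·(-73) = 87  (check: 247·(-56) + 159·87 = 1)
The row with r = 1 (the gcd) gives the Bezout coefficients s = -56, t = 87.
Result: 247 · (-56) + 159 · (87) = 1.

gcd(247, 159) = 1; s = -56, t = 87 (check: 247·(-56) + 159·87 = 1).


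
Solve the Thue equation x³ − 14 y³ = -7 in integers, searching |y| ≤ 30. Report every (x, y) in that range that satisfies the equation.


The equation is x³ - 14y³ = -7. For fixed y, x³ = 14·y³ − 7, so a solution requires the RHS to be a perfect cube.
Strategy: iterate y from -30 to 30, compute RHS = 14·y³ − 7, and check whether it is a (positive or negative) perfect cube.
Check small values of y:
  y = 0: RHS = -7 is not a perfect cube.
  y = 1: RHS = 7 is not a perfect cube.
  y = -1: RHS = -21 is not a perfect cube.
  y = 2: RHS = 105 is not a perfect cube.
  y = -2: RHS = -119 is not a perfect cube.
  y = 3: RHS = 371 is not a perfect cube.
  y = -3: RHS = -385 is not a perfect cube.
Continuing the search up to |y| = 30 finds no solutions either.
No (x, y) in the scanned range satisfies the equation.

No integer solutions with |y| ≤ 30.


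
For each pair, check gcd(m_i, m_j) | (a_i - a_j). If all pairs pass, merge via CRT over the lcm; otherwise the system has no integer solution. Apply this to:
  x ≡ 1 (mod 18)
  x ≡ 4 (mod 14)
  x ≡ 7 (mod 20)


Moduli 18, 14, 20 are not pairwise coprime, so CRT works modulo lcm(m_i) when all pairwise compatibility conditions hold.
Pairwise compatibility: gcd(m_i, m_j) must divide a_i - a_j for every pair.
Merge one congruence at a time:
  Start: x ≡ 1 (mod 18).
  Combine with x ≡ 4 (mod 14): gcd(18, 14) = 2, and 4 - 1 = 3 is NOT divisible by 2.
    ⇒ system is inconsistent (no integer solution).

No solution (the system is inconsistent).


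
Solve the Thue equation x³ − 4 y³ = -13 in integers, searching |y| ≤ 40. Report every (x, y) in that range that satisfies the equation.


The equation is x³ - 4y³ = -13. For fixed y, x³ = 4·y³ − 13, so a solution requires the RHS to be a perfect cube.
Strategy: iterate y from -40 to 40, compute RHS = 4·y³ − 13, and check whether it is a (positive or negative) perfect cube.
Check small values of y:
  y = 0: RHS = -13 is not a perfect cube.
  y = 1: RHS = -9 is not a perfect cube.
  y = -1: RHS = -17 is not a perfect cube.
  y = 2: RHS = 19 is not a perfect cube.
  y = -2: RHS = -45 is not a perfect cube.
  y = 3: RHS = 95 is not a perfect cube.
  y = -3: RHS = -121 is not a perfect cube.
Continuing the search up to |y| = 40 finds no solutions either.
No (x, y) in the scanned range satisfies the equation.

No integer solutions with |y| ≤ 40.


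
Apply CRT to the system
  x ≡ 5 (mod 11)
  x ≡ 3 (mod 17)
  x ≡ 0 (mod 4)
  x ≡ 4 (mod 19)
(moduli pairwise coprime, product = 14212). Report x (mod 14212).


Product of moduli M = 11 · 17 · 4 · 19 = 14212.
Merge one congruence at a time:
  Start: x ≡ 5 (mod 11).
  Combine with x ≡ 3 (mod 17); new modulus lcm = 187.
    Write x = 5 + 11·t and substitute into x ≡ 3 (mod 17): 11·t ≡ 3 − 5 = -2 (mod 17).
    Reduce coefficients mod 17: 11·t ≡ 15 (mod 17).
    The inverse of 11 mod 17 is 14 (since 11·14 = 154 = 9·17 + 1), so t ≡ 14·15 = 210 ≡ 6 (mod 17).
    Then x = 5 + 11·6 = 71, valid modulo lcm(11, 17) = 187: x ≡ 71 (mod 187).
  Combine with x ≡ 0 (mod 4); new modulus lcm = 748.
    Write x = 71 + 187·t and substitute into x ≡ 0 (mod 4): 187·t ≡ 0 − 71 = -71 (mod 4).
    Reduce coefficients mod 4: 3·t ≡ 1 (mod 4).
    The inverse of 3 mod 4 is 3 (since 3·3 = 9 = 2·4 + 1), so t ≡ 3·1 = 3 ≡ 3 (mod 4).
    Then x = 71 + 187·3 = 632, valid modulo lcm(187, 4) = 748: x ≡ 632 (mod 748).
  Combine with x ≡ 4 (mod 19); new modulus lcm = 14212.
    Write x = 632 + 748·t and substitute into x ≡ 4 (mod 19): 748·t ≡ 4 − 632 = -628 (mod 19).
    Reduce coefficients mod 19: 7·t ≡ 18 (mod 19).
    The inverse of 7 mod 19 is 11 (since 7·11 = 77 = 4·19 + 1), so t ≡ 11·18 = 198 ≡ 8 (mod 19).
    Then x = 632 + 748·8 = 6616, valid modulo lcm(748, 19) = 14212: x ≡ 6616 (mod 14212).
Verify against each original: 6616 mod 11 = 5, 6616 mod 17 = 3, 6616 mod 4 = 0, 6616 mod 19 = 4.

x ≡ 6616 (mod 14212).


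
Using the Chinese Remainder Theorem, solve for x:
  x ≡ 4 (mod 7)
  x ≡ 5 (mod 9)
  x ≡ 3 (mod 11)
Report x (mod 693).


Moduli 7, 9, 11 are pairwise coprime; by CRT there is a unique solution modulo M = 7 · 9 · 11 = 693.
Solve pairwise, accumulating the modulus:
  Start with x ≡ 4 (mod 7).
  Combine with x ≡ 5 (mod 9): since gcd(7, 9) = 1, we get a unique residue mod 63.
    Write x = 4 + 7·t and substitute into x ≡ 5 (mod 9): 7·t ≡ 5 − 4 = 1 (mod 9).
    The inverse of 7 mod 9 is 4 (since 7·4 = 28 = 3·9 + 1), so t ≡ 4·1 = 4 ≡ 4 (mod 9).
    Then x = 4 + 7·4 = 32, valid modulo lcm(7, 9) = 63: x ≡ 32 (mod 63).
  Combine with x ≡ 3 (mod 11): since gcd(63, 11) = 1, we get a unique residue mod 693.
    Write x = 32 + 63·t and substitute into x ≡ 3 (mod 11): 63·t ≡ 3 − 32 = -29 (mod 11).
    Reduce coefficients mod 11: 8·t ≡ 4 (mod 11).
    The inverse of 8 mod 11 is 7 (since 8·7 = 56 = 5·11 + 1), so t ≡ 7·4 = 28 ≡ 6 (mod 11).
    Then x = 32 + 63·6 = 410, valid modulo lcm(63, 11) = 693: x ≡ 410 (mod 693).
Verify: 410 mod 7 = 4 ✓, 410 mod 9 = 5 ✓, 410 mod 11 = 3 ✓.

x ≡ 410 (mod 693).


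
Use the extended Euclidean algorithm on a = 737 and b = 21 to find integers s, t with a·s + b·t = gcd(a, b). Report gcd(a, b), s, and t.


Euclidean algorithm on (737, 21) — divide until remainder is 0:
  737 = 35 · 21 + 2
  21 = 10 · 2 + 1
  2 = 2 · 1 + 0
gcd(737, 21) = 1.
Track Bezout coefficients alongside the remainders: start with r₀ = 737 = a·1 + b·0 (s = 1, t = 0) and r₁ = 21 = a·0 + b·1 (s = 0, t = 1); each new remainder r_{k+1} = r_{k-1} − q_k·r_k inherits s_{k+1} = s_{k-1} − q_k·s_k, t_{k+1} = t_{k-1} − q_k·t_k, so r_k = a·s_k + b·t_k at every step:
  q = 35: r = 2, s = 1 − 35·0 = 1, t = 0 − 35·1 = -35  (check: 737·1 + 21·(-35) = 2)
  q = 10: r = 1, s = 0 − 10·1 = -10, t = 1 − 10·(-35) = 351  (check: 737·(-10) + 21·351 = 1)
The row with r = 1 (the gcd) gives the Bezout coefficients s = -10, t = 351.
Result: 737 · (-10) + 21 · (351) = 1.

gcd(737, 21) = 1; s = -10, t = 351 (check: 737·(-10) + 21·351 = 1).


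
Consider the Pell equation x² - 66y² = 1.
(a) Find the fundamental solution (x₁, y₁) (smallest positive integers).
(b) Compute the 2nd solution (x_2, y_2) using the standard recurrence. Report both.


Step 1: Find the fundamental solution (x₁, y₁) of x² - 66y² = 1.
  Expand √66 as a continued fraction. a₀ = ⌊√66⌋ = 8; iterate m_{k+1} = d_k·a_k − m_k, d_{k+1} = (66 − m_{k+1}²)/d_k, a_{k+1} = ⌊(a₀ + m_{k+1})/d_{k+1}⌋ (starting m₀ = 0, d₀ = 1), with convergents p_k = a_k·p_{k-1} + p_{k-2}, q_k = a_k·q_{k-1} + q_{k-2} (p₋₁ = 1, q₋₁ = 0):
  k = 0: a₀ = 8; p₀/q₀ = 8/1; p₀² − 66·q₀² = 64 − 66 = -2.
  k = 1: m = 8, d = 2, a = ⌊(8 + 8)/2⌋ = 8; p/q = (8·8 + 1)/(8·1 + 0) = 65/8; p² − 66·q² = 4225 − 4224 = 1.
  The first convergent with p² − 66·q² = 1 gives the fundamental solution (x₁, y₁) = (65, 8).
Step 2: Apply the recurrence (x_{n+1}, y_{n+1}) = (x₁x_n + 66y₁y_n, x₁y_n + y₁x_n) repeatedly.
  From (x_1, y_1) = (65, 8): x_2 = 65·65 + 66·8·8 = 8449; y_2 = 65·8 + 8·65 = 1040.
Step 3: Verify x_2² - 66·y_2² = 71385601 - 71385600 = 1 (should be 1). ✓

(x_1, y_1) = (65, 8); (x_2, y_2) = (8449, 1040).


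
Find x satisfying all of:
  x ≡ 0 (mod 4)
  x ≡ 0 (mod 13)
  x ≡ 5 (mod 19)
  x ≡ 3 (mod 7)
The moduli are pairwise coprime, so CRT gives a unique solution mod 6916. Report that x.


Product of moduli M = 4 · 13 · 19 · 7 = 6916.
Merge one congruence at a time:
  Start: x ≡ 0 (mod 4).
  Combine with x ≡ 0 (mod 13); new modulus lcm = 52.
    Write x = 0 + 4·t and substitute into x ≡ 0 (mod 13): 4·t ≡ 0 − 0 = 0 (mod 13).
    The inverse of 4 mod 13 is 10 (since 4·10 = 40 = 3·13 + 1), so t ≡ 10·0 = 0 ≡ 0 (mod 13).
    Then x = 0 + 4·0 = 0, valid modulo lcm(4, 13) = 52: x ≡ 0 (mod 52).
  Combine with x ≡ 5 (mod 19); new modulus lcm = 988.
    Write x = 0 + 52·t and substitute into x ≡ 5 (mod 19): 52·t ≡ 5 − 0 = 5 (mod 19).
    Reduce coefficients mod 19: 14·t ≡ 5 (mod 19).
    The inverse of 14 mod 19 is 15 (since 14·15 = 210 = 11·19 + 1), so t ≡ 15·5 = 75 ≡ 18 (mod 19).
    Then x = 0 + 52·18 = 936, valid modulo lcm(52, 19) = 988: x ≡ 936 (mod 988).
  Combine with x ≡ 3 (mod 7); new modulus lcm = 6916.
    Write x = 936 + 988·t and substitute into x ≡ 3 (mod 7): 988·t ≡ 3 − 936 = -933 (mod 7).
    Reduce coefficients mod 7: 1·t ≡ 5 (mod 7).
    So t ≡ 5 (mod 7).
    Then x = 936 + 988·5 = 5876, valid modulo lcm(988, 7) = 6916: x ≡ 5876 (mod 6916).
Verify against each original: 5876 mod 4 = 0, 5876 mod 13 = 0, 5876 mod 19 = 5, 5876 mod 7 = 3.

x ≡ 5876 (mod 6916).


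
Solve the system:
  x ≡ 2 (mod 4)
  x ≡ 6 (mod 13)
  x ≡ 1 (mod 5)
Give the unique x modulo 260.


Moduli 4, 13, 5 are pairwise coprime; by CRT there is a unique solution modulo M = 4 · 13 · 5 = 260.
Solve pairwise, accumulating the modulus:
  Start with x ≡ 2 (mod 4).
  Combine with x ≡ 6 (mod 13): since gcd(4, 13) = 1, we get a unique residue mod 52.
    Write x = 2 + 4·t and substitute into x ≡ 6 (mod 13): 4·t ≡ 6 − 2 = 4 (mod 13).
    The inverse of 4 mod 13 is 10 (since 4·10 = 40 = 3·13 + 1), so t ≡ 10·4 = 40 ≡ 1 (mod 13).
    Then x = 2 + 4·1 = 6, valid modulo lcm(4, 13) = 52: x ≡ 6 (mod 52).
  Combine with x ≡ 1 (mod 5): since gcd(52, 5) = 1, we get a unique residue mod 260.
    Write x = 6 + 52·t and substitute into x ≡ 1 (mod 5): 52·t ≡ 1 − 6 = -5 (mod 5).
    Reduce coefficients mod 5: 2·t ≡ 0 (mod 5).
    The inverse of 2 mod 5 is 3 (since 2·3 = 6 = 1·5 + 1), so t ≡ 3·0 = 0 ≡ 0 (mod 5).
    Then x = 6 + 52·0 = 6, valid modulo lcm(52, 5) = 260: x ≡ 6 (mod 260).
Verify: 6 mod 4 = 2 ✓, 6 mod 13 = 6 ✓, 6 mod 5 = 1 ✓.

x ≡ 6 (mod 260).


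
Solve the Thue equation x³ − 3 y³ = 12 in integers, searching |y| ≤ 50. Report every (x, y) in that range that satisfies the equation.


The equation is x³ - 3y³ = 12. For fixed y, x³ = 3·y³ + 12, so a solution requires the RHS to be a perfect cube.
Strategy: iterate y from -50 to 50, compute RHS = 3·y³ + 12, and check whether it is a (positive or negative) perfect cube.
Check small values of y:
  y = 0: RHS = 12 is not a perfect cube.
  y = 1: RHS = 15 is not a perfect cube.
  y = -1: RHS = 9 is not a perfect cube.
  y = 2: RHS = 36 is not a perfect cube.
  y = -2: RHS = -12 is not a perfect cube.
  y = 3: RHS = 93 is not a perfect cube.
  y = -3: RHS = -69 is not a perfect cube.
Continuing the search up to |y| = 50 finds no solutions either.
No (x, y) in the scanned range satisfies the equation.

No integer solutions with |y| ≤ 50.


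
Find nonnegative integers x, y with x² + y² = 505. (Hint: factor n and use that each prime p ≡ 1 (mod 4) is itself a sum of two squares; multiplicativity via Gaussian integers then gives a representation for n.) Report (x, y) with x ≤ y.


Step 1: Factor n = 505 = 5 · 101.
Step 2: Check the mod-4 condition on each prime factor: 5 ≡ 1 (mod 4), exponent 1; 101 ≡ 1 (mod 4), exponent 1.
All primes ≡ 3 (mod 4) appear to even exponent (or don't appear), so by the two-squares theorem n IS expressible as a sum of two squares.
Step 3: Build a representation. Here n = 5 · 101 is a product of primes ≡ 1 (mod 4). Each prime p ≡ 1 (mod 4) is itself a sum of two squares; find a² by testing p − a² for a perfect square:
  5: 5 − 1² = 4 = 2² ⇒ 5 = 1² + 2².
  101: 101 − 1² = 100 = 10² ⇒ 101 = 1² + 10².
  Combine using the Brahmagupta–Fibonacci identity (a² + b²)(c² + d²) = (ac − bd)² + (ad + bc)² = (ac + bd)² + (ad − bc)²:
  5 · 101 = 505: from (1² + 2²)(1² + 10²), take (1·1 − 2·10, 1·10 + 2·1) = (1 − 20, 10 + 2) = (-19, 12); dropping signs (only squares matter) gives (19, 12); check 19² + 12² = 361 + 144 = 505 ✓.
Step 4: Order so x ≤ y and verify: 12² + 19² = 144 + 361 = 505 = n. ✓

n = 505 = 12² + 19² (one valid representation with x ≤ y).


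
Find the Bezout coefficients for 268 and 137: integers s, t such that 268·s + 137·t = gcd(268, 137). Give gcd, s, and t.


Euclidean algorithm on (268, 137) — divide until remainder is 0:
  268 = 1 · 137 + 131
  137 = 1 · 131 + 6
  131 = 21 · 6 + 5
  6 = 1 · 5 + 1
  5 = 5 · 1 + 0
gcd(268, 137) = 1.
Track Bezout coefficients alongside the remainders: start with r₀ = 268 = a·1 + b·0 (s = 1, t = 0) and r₁ = 137 = a·0 + b·1 (s = 0, t = 1); each new remainder r_{k+1} = r_{k-1} − q_k·r_k inherits s_{k+1} = s_{k-1} − q_k·s_k, t_{k+1} = t_{k-1} − q_k·t_k, so r_k = a·s_k + b·t_k at every step:
  q = 1: r = 131, s = 1 − 1·0 = 1, t = 0 − 1·1 = -1  (check: 268·1 + 137·(-1) = 131)
  q = 1: r = 6, s = 0 − 1·1 = -1, t = 1 − 1·(-1) = 2  (check: 268·(-1) + 137·2 = 6)
  q = 21: r = 5, s = 1 − 21·(-1) = 22, t = -1 − 21·2 = -43  (check: 268·22 + 137·(-43) = 5)
  q = 1: r = 1, s = -1 − 1·22 = -23, t = 2 − 1·(-43) = 45  (check: 268·(-23) + 137·45 = 1)
The row with r = 1 (the gcd) gives the Bezout coefficients s = -23, t = 45.
Result: 268 · (-23) + 137 · (45) = 1.

gcd(268, 137) = 1; s = -23, t = 45 (check: 268·(-23) + 137·45 = 1).


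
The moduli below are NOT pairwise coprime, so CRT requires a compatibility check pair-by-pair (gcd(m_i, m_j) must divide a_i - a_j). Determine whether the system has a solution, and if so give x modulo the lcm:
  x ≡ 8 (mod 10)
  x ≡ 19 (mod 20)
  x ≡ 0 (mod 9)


Moduli 10, 20, 9 are not pairwise coprime, so CRT works modulo lcm(m_i) when all pairwise compatibility conditions hold.
Pairwise compatibility: gcd(m_i, m_j) must divide a_i - a_j for every pair.
Merge one congruence at a time:
  Start: x ≡ 8 (mod 10).
  Combine with x ≡ 19 (mod 20): gcd(10, 20) = 10, and 19 - 8 = 11 is NOT divisible by 10.
    ⇒ system is inconsistent (no integer solution).

No solution (the system is inconsistent).


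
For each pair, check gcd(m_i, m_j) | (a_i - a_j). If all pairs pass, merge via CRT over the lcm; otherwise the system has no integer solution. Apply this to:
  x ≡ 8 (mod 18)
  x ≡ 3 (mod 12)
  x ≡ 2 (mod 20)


Moduli 18, 12, 20 are not pairwise coprime, so CRT works modulo lcm(m_i) when all pairwise compatibility conditions hold.
Pairwise compatibility: gcd(m_i, m_j) must divide a_i - a_j for every pair.
Merge one congruence at a time:
  Start: x ≡ 8 (mod 18).
  Combine with x ≡ 3 (mod 12): gcd(18, 12) = 6, and 3 - 8 = -5 is NOT divisible by 6.
    ⇒ system is inconsistent (no integer solution).

No solution (the system is inconsistent).


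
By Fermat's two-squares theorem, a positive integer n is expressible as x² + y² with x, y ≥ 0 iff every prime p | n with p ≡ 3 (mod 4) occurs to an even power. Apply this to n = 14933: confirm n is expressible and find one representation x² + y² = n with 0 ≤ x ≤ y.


Step 1: Factor n = 14933 = 109 · 137.
Step 2: Check the mod-4 condition on each prime factor: 109 ≡ 1 (mod 4), exponent 1; 137 ≡ 1 (mod 4), exponent 1.
All primes ≡ 3 (mod 4) appear to even exponent (or don't appear), so by the two-squares theorem n IS expressible as a sum of two squares.
Step 3: Build a representation. Here n = 109 · 137 is a product of primes ≡ 1 (mod 4). Each prime p ≡ 1 (mod 4) is itself a sum of two squares; find a² by testing p − a² for a perfect square:
  109: 109 − 1² = 108, 109 − 2² = 105, 109 − 3² = 100 = 10² ⇒ 109 = 3² + 10².
  137: 137 − 1² = 136, 137 − 2² = 133, 137 − 3² = 128, 137 − 4² = 121 = 11² ⇒ 137 = 4² + 11².
  Combine using the Brahmagupta–Fibonacci identity (a² + b²)(c² + d²) = (ac − bd)² + (ad + bc)² = (ac + bd)² + (ad − bc)²:
  109 · 137 = 14933: from (3² + 10²)(4² + 11²), take (3·4 − 10·11, 3·11 + 10·4) = (12 − 110, 33 + 40) = (-98, 73); dropping signs (only squares matter) gives (98, 73); check 98² + 73² = 9604 + 5329 = 14933 ✓.
Step 4: Order so x ≤ y and verify: 73² + 98² = 5329 + 9604 = 14933 = n. ✓

n = 14933 = 73² + 98² (one valid representation with x ≤ y).


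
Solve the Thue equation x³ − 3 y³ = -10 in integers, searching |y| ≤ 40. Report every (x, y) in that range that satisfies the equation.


The equation is x³ - 3y³ = -10. For fixed y, x³ = 3·y³ − 10, so a solution requires the RHS to be a perfect cube.
Strategy: iterate y from -40 to 40, compute RHS = 3·y³ − 10, and check whether it is a (positive or negative) perfect cube.
Check small values of y:
  y = 0: RHS = -10 is not a perfect cube.
  y = 1: RHS = -7 is not a perfect cube.
  y = -1: RHS = -13 is not a perfect cube.
  y = 2: RHS = 14 is not a perfect cube.
  y = -2: RHS = -34 is not a perfect cube.
  y = 3: RHS = 71 is not a perfect cube.
  y = -3: RHS = -91 is not a perfect cube.
Continuing, at y = -9: RHS = -2197 = (-13)³ ⇒ x = -13 works.
Searching the remaining y in |y| ≤ 40 finds no further solutions.
Collected solutions: (-13, -9).

Solutions (with |y| ≤ 40): (-13, -9).


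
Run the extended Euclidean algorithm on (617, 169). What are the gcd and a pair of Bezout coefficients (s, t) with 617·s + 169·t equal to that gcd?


Euclidean algorithm on (617, 169) — divide until remainder is 0:
  617 = 3 · 169 + 110
  169 = 1 · 110 + 59
  110 = 1 · 59 + 51
  59 = 1 · 51 + 8
  51 = 6 · 8 + 3
  8 = 2 · 3 + 2
  3 = 1 · 2 + 1
  2 = 2 · 1 + 0
gcd(617, 169) = 1.
Track Bezout coefficients alongside the remainders: start with r₀ = 617 = a·1 + b·0 (s = 1, t = 0) and r₁ = 169 = a·0 + b·1 (s = 0, t = 1); each new remainder r_{k+1} = r_{k-1} − q_k·r_k inherits s_{k+1} = s_{k-1} − q_k·s_k, t_{k+1} = t_{k-1} − q_k·t_k, so r_k = a·s_k + b·t_k at every step:
  q = 3: r = 110, s = 1 − 3·0 = 1, t = 0 − 3·1 = -3  (check: 617·1 + 169·(-3) = 110)
  q = 1: r = 59, s = 0 − 1·1 = -1, t = 1 − 1·(-3) = 4  (check: 617·(-1) + 169·4 = 59)
  q = 1: r = 51, s = 1 − 1·(-1) = 2, t = -3 − 1·4 = -7  (check: 617·2 + 169·(-7) = 51)
  q = 1: r = 8, s = -1 − 1·2 = -3, t = 4 − 1·(-7) = 11  (check: 617·(-3) + 169·11 = 8)
  q = 6: r = 3, s = 2 − 6·(-3) = 20, t = -7 − 6·11 = -73  (check: 617·20 + 169·(-73) = 3)
  q = 2: r = 2, s = -3 − 2·20 = -43, t = 11 − 2·(-73) = 157  (check: 617·(-43) + 169·157 = 2)
  q = 1: r = 1, s = 20 − 1·(-43) = 63, t = -73 − 1·157 = -230  (check: 617·63 + 169·(-230) = 1)
The row with r = 1 (the gcd) gives the Bezout coefficients s = 63, t = -230.
Result: 617 · (63) + 169 · (-230) = 1.

gcd(617, 169) = 1; s = 63, t = -230 (check: 617·63 + 169·(-230) = 1).


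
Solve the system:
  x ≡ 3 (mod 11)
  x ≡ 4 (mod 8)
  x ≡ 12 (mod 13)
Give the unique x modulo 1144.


Moduli 11, 8, 13 are pairwise coprime; by CRT there is a unique solution modulo M = 11 · 8 · 13 = 1144.
Solve pairwise, accumulating the modulus:
  Start with x ≡ 3 (mod 11).
  Combine with x ≡ 4 (mod 8): since gcd(11, 8) = 1, we get a unique residue mod 88.
    Write x = 3 + 11·t and substitute into x ≡ 4 (mod 8): 11·t ≡ 4 − 3 = 1 (mod 8).
    Reduce coefficients mod 8: 3·t ≡ 1 (mod 8).
    The inverse of 3 mod 8 is 3 (since 3·3 = 9 = 1·8 + 1), so t ≡ 3·1 = 3 ≡ 3 (mod 8).
    Then x = 3 + 11·3 = 36, valid modulo lcm(11, 8) = 88: x ≡ 36 (mod 88).
  Combine with x ≡ 12 (mod 13): since gcd(88, 13) = 1, we get a unique residue mod 1144.
    Write x = 36 + 88·t and substitute into x ≡ 12 (mod 13): 88·t ≡ 12 − 36 = -24 (mod 13).
    Reduce coefficients mod 13: 10·t ≡ 2 (mod 13).
    The inverse of 10 mod 13 is 4 (since 10·4 = 40 = 3·13 + 1), so t ≡ 4·2 = 8 ≡ 8 (mod 13).
    Then x = 36 + 88·8 = 740, valid modulo lcm(88, 13) = 1144: x ≡ 740 (mod 1144).
Verify: 740 mod 11 = 3 ✓, 740 mod 8 = 4 ✓, 740 mod 13 = 12 ✓.

x ≡ 740 (mod 1144).


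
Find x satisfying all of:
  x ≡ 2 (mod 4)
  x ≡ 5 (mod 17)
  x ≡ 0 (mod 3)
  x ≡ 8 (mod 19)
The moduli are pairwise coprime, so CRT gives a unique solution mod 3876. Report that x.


Product of moduli M = 4 · 17 · 3 · 19 = 3876.
Merge one congruence at a time:
  Start: x ≡ 2 (mod 4).
  Combine with x ≡ 5 (mod 17); new modulus lcm = 68.
    Write x = 2 + 4·t and substitute into x ≡ 5 (mod 17): 4·t ≡ 5 − 2 = 3 (mod 17).
    The inverse of 4 mod 17 is 13 (since 4·13 = 52 = 3·17 + 1), so t ≡ 13·3 = 39 ≡ 5 (mod 17).
    Then x = 2 + 4·5 = 22, valid modulo lcm(4, 17) = 68: x ≡ 22 (mod 68).
  Combine with x ≡ 0 (mod 3); new modulus lcm = 204.
    Write x = 22 + 68·t and substitute into x ≡ 0 (mod 3): 68·t ≡ 0 − 22 = -22 (mod 3).
    Reduce coefficients mod 3: 2·t ≡ 2 (mod 3).
    The inverse of 2 mod 3 is 2 (since 2·2 = 4 = 1·3 + 1), so t ≡ 2·2 = 4 ≡ 1 (mod 3).
    Then x = 22 + 68·1 = 90, valid modulo lcm(68, 3) = 204: x ≡ 90 (mod 204).
  Combine with x ≡ 8 (mod 19); new modulus lcm = 3876.
    Write x = 90 + 204·t and substitute into x ≡ 8 (mod 19): 204·t ≡ 8 − 90 = -82 (mod 19).
    Reduce coefficients mod 19: 14·t ≡ 13 (mod 19).
    The inverse of 14 mod 19 is 15 (since 14·15 = 210 = 11·19 + 1), so t ≡ 15·13 = 195 ≡ 5 (mod 19).
    Then x = 90 + 204·5 = 1110, valid modulo lcm(204, 19) = 3876: x ≡ 1110 (mod 3876).
Verify against each original: 1110 mod 4 = 2, 1110 mod 17 = 5, 1110 mod 3 = 0, 1110 mod 19 = 8.

x ≡ 1110 (mod 3876).


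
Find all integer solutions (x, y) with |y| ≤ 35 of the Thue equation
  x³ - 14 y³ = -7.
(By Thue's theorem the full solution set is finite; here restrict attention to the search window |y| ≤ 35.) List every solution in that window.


The equation is x³ - 14y³ = -7. For fixed y, x³ = 14·y³ − 7, so a solution requires the RHS to be a perfect cube.
Strategy: iterate y from -35 to 35, compute RHS = 14·y³ − 7, and check whether it is a (positive or negative) perfect cube.
Check small values of y:
  y = 0: RHS = -7 is not a perfect cube.
  y = 1: RHS = 7 is not a perfect cube.
  y = -1: RHS = -21 is not a perfect cube.
  y = 2: RHS = 105 is not a perfect cube.
  y = -2: RHS = -119 is not a perfect cube.
  y = 3: RHS = 371 is not a perfect cube.
  y = -3: RHS = -385 is not a perfect cube.
Continuing the search up to |y| = 35 finds no solutions either.
No (x, y) in the scanned range satisfies the equation.

No integer solutions with |y| ≤ 35.


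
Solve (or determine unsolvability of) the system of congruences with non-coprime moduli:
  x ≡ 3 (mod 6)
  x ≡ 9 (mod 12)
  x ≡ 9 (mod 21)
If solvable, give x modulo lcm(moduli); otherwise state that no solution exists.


Moduli 6, 12, 21 are not pairwise coprime, so CRT works modulo lcm(m_i) when all pairwise compatibility conditions hold.
Pairwise compatibility: gcd(m_i, m_j) must divide a_i - a_j for every pair.
Merge one congruence at a time:
  Start: x ≡ 3 (mod 6).
  Combine with x ≡ 9 (mod 12): gcd(6, 12) = 6; 9 - 3 = 6, which IS divisible by 6, so compatible.
    Write x = 3 + 6·t and substitute into x ≡ 9 (mod 12): 6·t ≡ 9 − 3 = 6 (mod 12).
    Divide the congruence (and modulus) by g = 6: 1·t ≡ 1 (mod 2).
    So t ≡ 1 (mod 2).
    Then x = 3 + 6·1 = 9, valid modulo lcm(6, 12) = 12: x ≡ 9 (mod 12).
  Combine with x ≡ 9 (mod 21): gcd(12, 21) = 3; 9 - 9 = 0, which IS divisible by 3, so compatible.
    Write x = 9 + 12·t and substitute into x ≡ 9 (mod 21): 12·t ≡ 9 − 9 = 0 (mod 21).
    Divide the congruence (and modulus) by g = 3: 4·t ≡ 0 (mod 7).
    The inverse of 4 mod 7 is 2 (since 4·2 = 8 = 1·7 + 1), so t ≡ 2·0 = 0 ≡ 0 (mod 7).
    Then x = 9 + 12·0 = 9, valid modulo lcm(12, 21) = 84: x ≡ 9 (mod 84).
Verify: 9 mod 6 = 3, 9 mod 12 = 9, 9 mod 21 = 9.

x ≡ 9 (mod 84).


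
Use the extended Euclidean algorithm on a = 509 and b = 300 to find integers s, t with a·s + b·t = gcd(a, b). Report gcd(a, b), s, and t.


Euclidean algorithm on (509, 300) — divide until remainder is 0:
  509 = 1 · 300 + 209
  300 = 1 · 209 + 91
  209 = 2 · 91 + 27
  91 = 3 · 27 + 10
  27 = 2 · 10 + 7
  10 = 1 · 7 + 3
  7 = 2 · 3 + 1
  3 = 3 · 1 + 0
gcd(509, 300) = 1.
Track Bezout coefficients alongside the remainders: start with r₀ = 509 = a·1 + b·0 (s = 1, t = 0) and r₁ = 300 = a·0 + b·1 (s = 0, t = 1); each new remainder r_{k+1} = r_{k-1} − q_k·r_k inherits s_{k+1} = s_{k-1} − q_k·s_k, t_{k+1} = t_{k-1} − q_k·t_k, so r_k = a·s_k + b·t_k at every step:
  q = 1: r = 209, s = 1 − 1·0 = 1, t = 0 − 1·1 = -1  (check: 509·1 + 300·(-1) = 209)
  q = 1: r = 91, s = 0 − 1·1 = -1, t = 1 − 1·(-1) = 2  (check: 509·(-1) + 300·2 = 91)
  q = 2: r = 27, s = 1 − 2·(-1) = 3, t = -1 − 2·2 = -5  (check: 509·3 + 300·(-5) = 27)
  q = 3: r = 10, s = -1 − 3·3 = -10, t = 2 − 3·(-5) = 17  (check: 509·(-10) + 300·17 = 10)
  q = 2: r = 7, s = 3 − 2·(-10) = 23, t = -5 − 2·17 = -39  (check: 509·23 + 300·(-39) = 7)
  q = 1: r = 3, s = -10 − 1·23 = -33, t = 17 − 1·(-39) = 56  (check: 509·(-33) + 300·56 = 3)
  q = 2: r = 1, s = 23 − 2·(-33) = 89, t = -39 − 2·56 = -151  (check: 509·89 + 300·(-151) = 1)
The row with r = 1 (the gcd) gives the Bezout coefficients s = 89, t = -151.
Result: 509 · (89) + 300 · (-151) = 1.

gcd(509, 300) = 1; s = 89, t = -151 (check: 509·89 + 300·(-151) = 1).


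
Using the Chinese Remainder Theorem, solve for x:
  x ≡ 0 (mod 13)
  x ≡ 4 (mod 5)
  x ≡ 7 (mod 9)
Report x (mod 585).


Moduli 13, 5, 9 are pairwise coprime; by CRT there is a unique solution modulo M = 13 · 5 · 9 = 585.
Solve pairwise, accumulating the modulus:
  Start with x ≡ 0 (mod 13).
  Combine with x ≡ 4 (mod 5): since gcd(13, 5) = 1, we get a unique residue mod 65.
    Write x = 0 + 13·t and substitute into x ≡ 4 (mod 5): 13·t ≡ 4 − 0 = 4 (mod 5).
    Reduce coefficients mod 5: 3·t ≡ 4 (mod 5).
    The inverse of 3 mod 5 is 2 (since 3·2 = 6 = 1·5 + 1), so t ≡ 2·4 = 8 ≡ 3 (mod 5).
    Then x = 0 + 13·3 = 39, valid modulo lcm(13, 5) = 65: x ≡ 39 (mod 65).
  Combine with x ≡ 7 (mod 9): since gcd(65, 9) = 1, we get a unique residue mod 585.
    Write x = 39 + 65·t and substitute into x ≡ 7 (mod 9): 65·t ≡ 7 − 39 = -32 (mod 9).
    Reduce coefficients mod 9: 2·t ≡ 4 (mod 9).
    The inverse of 2 mod 9 is 5 (since 2·5 = 10 = 1·9 + 1), so t ≡ 5·4 = 20 ≡ 2 (mod 9).
    Then x = 39 + 65·2 = 169, valid modulo lcm(65, 9) = 585: x ≡ 169 (mod 585).
Verify: 169 mod 13 = 0 ✓, 169 mod 5 = 4 ✓, 169 mod 9 = 7 ✓.

x ≡ 169 (mod 585).


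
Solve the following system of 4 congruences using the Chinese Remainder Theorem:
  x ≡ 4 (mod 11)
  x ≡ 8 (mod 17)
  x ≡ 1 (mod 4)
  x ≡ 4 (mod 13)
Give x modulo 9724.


Product of moduli M = 11 · 17 · 4 · 13 = 9724.
Merge one congruence at a time:
  Start: x ≡ 4 (mod 11).
  Combine with x ≡ 8 (mod 17); new modulus lcm = 187.
    Write x = 4 + 11·t and substitute into x ≡ 8 (mod 17): 11·t ≡ 8 − 4 = 4 (mod 17).
    The inverse of 11 mod 17 is 14 (since 11·14 = 154 = 9·17 + 1), so t ≡ 14·4 = 56 ≡ 5 (mod 17).
    Then x = 4 + 11·5 = 59, valid modulo lcm(11, 17) = 187: x ≡ 59 (mod 187).
  Combine with x ≡ 1 (mod 4); new modulus lcm = 748.
    Write x = 59 + 187·t and substitute into x ≡ 1 (mod 4): 187·t ≡ 1 − 59 = -58 (mod 4).
    Reduce coefficients mod 4: 3·t ≡ 2 (mod 4).
    The inverse of 3 mod 4 is 3 (since 3·3 = 9 = 2·4 + 1), so t ≡ 3·2 = 6 ≡ 2 (mod 4).
    Then x = 59 + 187·2 = 433, valid modulo lcm(187, 4) = 748: x ≡ 433 (mod 748).
  Combine with x ≡ 4 (mod 13); new modulus lcm = 9724.
    Write x = 433 + 748·t and substitute into x ≡ 4 (mod 13): 748·t ≡ 4 − 433 = -429 (mod 13).
    Reduce coefficients mod 13: 7·t ≡ 0 (mod 13).
    The inverse of 7 mod 13 is 2 (since 7·2 = 14 = 1·13 + 1), so t ≡ 2·0 = 0 ≡ 0 (mod 13).
    Then x = 433 + 748·0 = 433, valid modulo lcm(748, 13) = 9724: x ≡ 433 (mod 9724).
Verify against each original: 433 mod 11 = 4, 433 mod 17 = 8, 433 mod 4 = 1, 433 mod 13 = 4.

x ≡ 433 (mod 9724).


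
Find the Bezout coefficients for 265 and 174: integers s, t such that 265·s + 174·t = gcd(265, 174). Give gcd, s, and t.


Euclidean algorithm on (265, 174) — divide until remainder is 0:
  265 = 1 · 174 + 91
  174 = 1 · 91 + 83
  91 = 1 · 83 + 8
  83 = 10 · 8 + 3
  8 = 2 · 3 + 2
  3 = 1 · 2 + 1
  2 = 2 · 1 + 0
gcd(265, 174) = 1.
Track Bezout coefficients alongside the remainders: start with r₀ = 265 = a·1 + b·0 (s = 1, t = 0) and r₁ = 174 = a·0 + b·1 (s = 0, t = 1); each new remainder r_{k+1} = r_{k-1} − q_k·r_k inherits s_{k+1} = s_{k-1} − q_k·s_k, t_{k+1} = t_{k-1} − q_k·t_k, so r_k = a·s_k + b·t_k at every step:
  q = 1: r = 91, s = 1 − 1·0 = 1, t = 0 − 1·1 = -1  (check: 265·1 + 174·(-1) = 91)
  q = 1: r = 83, s = 0 − 1·1 = -1, t = 1 − 1·(-1) = 2  (check: 265·(-1) + 174·2 = 83)
  q = 1: r = 8, s = 1 − 1·(-1) = 2, t = -1 − 1·2 = -3  (check: 265·2 + 174·(-3) = 8)
  q = 10: r = 3, s = -1 − 10·2 = -21, t = 2 − 10·(-3) = 32  (check: 265·(-21) + 174·32 = 3)
  q = 2: r = 2, s = 2 − 2·(-21) = 44, t = -3 − 2·32 = -67  (check: 265·44 + 174·(-67) = 2)
  q = 1: r = 1, s = -21 − 1·44 = -65, t = 32 − 1·(-67) = 99  (check: 265·(-65) + 174·99 = 1)
The row with r = 1 (the gcd) gives the Bezout coefficients s = -65, t = 99.
Result: 265 · (-65) + 174 · (99) = 1.

gcd(265, 174) = 1; s = -65, t = 99 (check: 265·(-65) + 174·99 = 1).


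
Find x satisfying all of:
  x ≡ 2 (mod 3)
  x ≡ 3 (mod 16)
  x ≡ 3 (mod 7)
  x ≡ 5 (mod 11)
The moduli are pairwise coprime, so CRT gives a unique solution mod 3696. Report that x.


Product of moduli M = 3 · 16 · 7 · 11 = 3696.
Merge one congruence at a time:
  Start: x ≡ 2 (mod 3).
  Combine with x ≡ 3 (mod 16); new modulus lcm = 48.
    Write x = 2 + 3·t and substitute into x ≡ 3 (mod 16): 3·t ≡ 3 − 2 = 1 (mod 16).
    The inverse of 3 mod 16 is 11 (since 3·11 = 33 = 2·16 + 1), so t ≡ 11·1 = 11 ≡ 11 (mod 16).
    Then x = 2 + 3·11 = 35, valid modulo lcm(3, 16) = 48: x ≡ 35 (mod 48).
  Combine with x ≡ 3 (mod 7); new modulus lcm = 336.
    Write x = 35 + 48·t and substitute into x ≡ 3 (mod 7): 48·t ≡ 3 − 35 = -32 (mod 7).
    Reduce coefficients mod 7: 6·t ≡ 3 (mod 7).
    The inverse of 6 mod 7 is 6 (since 6·6 = 36 = 5·7 + 1), so t ≡ 6·3 = 18 ≡ 4 (mod 7).
    Then x = 35 + 48·4 = 227, valid modulo lcm(48, 7) = 336: x ≡ 227 (mod 336).
  Combine with x ≡ 5 (mod 11); new modulus lcm = 3696.
    Write x = 227 + 336·t and substitute into x ≡ 5 (mod 11): 336·t ≡ 5 − 227 = -222 (mod 11).
    Reduce coefficients mod 11: 6·t ≡ 9 (mod 11).
    The inverse of 6 mod 11 is 2 (since 6·2 = 12 = 1·11 + 1), so t ≡ 2·9 = 18 ≡ 7 (mod 11).
    Then x = 227 + 336·7 = 2579, valid modulo lcm(336, 11) = 3696: x ≡ 2579 (mod 3696).
Verify against each original: 2579 mod 3 = 2, 2579 mod 16 = 3, 2579 mod 7 = 3, 2579 mod 11 = 5.

x ≡ 2579 (mod 3696).


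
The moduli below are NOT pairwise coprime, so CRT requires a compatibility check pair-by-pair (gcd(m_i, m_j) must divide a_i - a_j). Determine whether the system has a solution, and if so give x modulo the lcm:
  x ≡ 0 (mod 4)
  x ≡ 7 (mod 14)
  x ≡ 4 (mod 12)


Moduli 4, 14, 12 are not pairwise coprime, so CRT works modulo lcm(m_i) when all pairwise compatibility conditions hold.
Pairwise compatibility: gcd(m_i, m_j) must divide a_i - a_j for every pair.
Merge one congruence at a time:
  Start: x ≡ 0 (mod 4).
  Combine with x ≡ 7 (mod 14): gcd(4, 14) = 2, and 7 - 0 = 7 is NOT divisible by 2.
    ⇒ system is inconsistent (no integer solution).

No solution (the system is inconsistent).


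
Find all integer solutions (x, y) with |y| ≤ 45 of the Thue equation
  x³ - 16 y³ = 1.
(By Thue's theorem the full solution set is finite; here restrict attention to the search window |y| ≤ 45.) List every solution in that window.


The equation is x³ - 16y³ = 1. For fixed y, x³ = 16·y³ + 1, so a solution requires the RHS to be a perfect cube.
Strategy: iterate y from -45 to 45, compute RHS = 16·y³ + 1, and check whether it is a (positive or negative) perfect cube.
Check small values of y:
  y = 0: RHS = 1 = (1)³ ⇒ x = 1 works.
  y = 1: RHS = 17 is not a perfect cube.
  y = -1: RHS = -15 is not a perfect cube.
  y = 2: RHS = 129 is not a perfect cube.
  y = -2: RHS = -127 is not a perfect cube.
  y = 3: RHS = 433 is not a perfect cube.
  y = -3: RHS = -431 is not a perfect cube.
Continuing the search up to |y| = 45 finds no further solutions beyond those listed.
Collected solutions: (1, 0).

Solutions (with |y| ≤ 45): (1, 0).


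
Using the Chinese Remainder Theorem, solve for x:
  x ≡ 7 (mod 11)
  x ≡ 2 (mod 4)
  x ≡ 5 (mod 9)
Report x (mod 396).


Moduli 11, 4, 9 are pairwise coprime; by CRT there is a unique solution modulo M = 11 · 4 · 9 = 396.
Solve pairwise, accumulating the modulus:
  Start with x ≡ 7 (mod 11).
  Combine with x ≡ 2 (mod 4): since gcd(11, 4) = 1, we get a unique residue mod 44.
    Write x = 7 + 11·t and substitute into x ≡ 2 (mod 4): 11·t ≡ 2 − 7 = -5 (mod 4).
    Reduce coefficients mod 4: 3·t ≡ 3 (mod 4).
    The inverse of 3 mod 4 is 3 (since 3·3 = 9 = 2·4 + 1), so t ≡ 3·3 = 9 ≡ 1 (mod 4).
    Then x = 7 + 11·1 = 18, valid modulo lcm(11, 4) = 44: x ≡ 18 (mod 44).
  Combine with x ≡ 5 (mod 9): since gcd(44, 9) = 1, we get a unique residue mod 396.
    Write x = 18 + 44·t and substitute into x ≡ 5 (mod 9): 44·t ≡ 5 − 18 = -13 (mod 9).
    Reduce coefficients mod 9: 8·t ≡ 5 (mod 9).
    The inverse of 8 mod 9 is 8 (since 8·8 = 64 = 7·9 + 1), so t ≡ 8·5 = 40 ≡ 4 (mod 9).
    Then x = 18 + 44·4 = 194, valid modulo lcm(44, 9) = 396: x ≡ 194 (mod 396).
Verify: 194 mod 11 = 7 ✓, 194 mod 4 = 2 ✓, 194 mod 9 = 5 ✓.

x ≡ 194 (mod 396).


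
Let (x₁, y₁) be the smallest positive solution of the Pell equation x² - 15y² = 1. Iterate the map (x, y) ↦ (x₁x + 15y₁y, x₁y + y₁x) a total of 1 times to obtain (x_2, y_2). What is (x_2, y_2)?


Step 1: Find the fundamental solution (x₁, y₁) of x² - 15y² = 1.
  Expand √15 as a continued fraction. a₀ = ⌊√15⌋ = 3; iterate m_{k+1} = d_k·a_k − m_k, d_{k+1} = (15 − m_{k+1}²)/d_k, a_{k+1} = ⌊(a₀ + m_{k+1})/d_{k+1}⌋ (starting m₀ = 0, d₀ = 1), with convergents p_k = a_k·p_{k-1} + p_{k-2}, q_k = a_k·q_{k-1} + q_{k-2} (p₋₁ = 1, q₋₁ = 0):
  k = 0: a₀ = 3; p₀/q₀ = 3/1; p₀² − 15·q₀² = 9 − 15 = -6.
  k = 1: m = 3, d = 6, a = ⌊(3 + 3)/6⌋ = 1; p/q = (1·3 + 1)/(1·1 + 0) = 4/1; p² − 15·q² = 16 − 15 = 1.
  The first convergent with p² − 15·q² = 1 gives the fundamental solution (x₁, y₁) = (4, 1).
Step 2: Apply the recurrence (x_{n+1}, y_{n+1}) = (x₁x_n + 15y₁y_n, x₁y_n + y₁x_n) repeatedly.
  From (x_1, y_1) = (4, 1): x_2 = 4·4 + 15·1·1 = 31; y_2 = 4·1 + 1·4 = 8.
Step 3: Verify x_2² - 15·y_2² = 961 - 960 = 1 (should be 1). ✓

(x_1, y_1) = (4, 1); (x_2, y_2) = (31, 8).
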